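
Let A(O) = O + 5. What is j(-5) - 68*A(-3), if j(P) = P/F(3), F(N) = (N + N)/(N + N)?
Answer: -141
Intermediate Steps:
F(N) = 1 (F(N) = (2*N)/((2*N)) = (2*N)*(1/(2*N)) = 1)
j(P) = P (j(P) = P/1 = P*1 = P)
A(O) = 5 + O
j(-5) - 68*A(-3) = -5 - 68*(5 - 3) = -5 - 68*2 = -5 - 136 = -141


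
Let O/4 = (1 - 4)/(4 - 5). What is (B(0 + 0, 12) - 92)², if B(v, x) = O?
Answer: 6400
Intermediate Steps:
O = 12 (O = 4*((1 - 4)/(4 - 5)) = 4*(-3/(-1)) = 4*(-3*(-1)) = 4*3 = 12)
B(v, x) = 12
(B(0 + 0, 12) - 92)² = (12 - 92)² = (-80)² = 6400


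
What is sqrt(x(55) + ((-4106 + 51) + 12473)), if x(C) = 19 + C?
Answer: 2*sqrt(2123) ≈ 92.152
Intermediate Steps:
sqrt(x(55) + ((-4106 + 51) + 12473)) = sqrt((19 + 55) + ((-4106 + 51) + 12473)) = sqrt(74 + (-4055 + 12473)) = sqrt(74 + 8418) = sqrt(8492) = 2*sqrt(2123)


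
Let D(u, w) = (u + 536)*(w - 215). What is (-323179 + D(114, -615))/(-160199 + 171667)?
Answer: -862679/11468 ≈ -75.225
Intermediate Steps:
D(u, w) = (-215 + w)*(536 + u) (D(u, w) = (536 + u)*(-215 + w) = (-215 + w)*(536 + u))
(-323179 + D(114, -615))/(-160199 + 171667) = (-323179 + (-115240 - 215*114 + 536*(-615) + 114*(-615)))/(-160199 + 171667) = (-323179 + (-115240 - 24510 - 329640 - 70110))/11468 = (-323179 - 539500)*(1/11468) = -862679*1/11468 = -862679/11468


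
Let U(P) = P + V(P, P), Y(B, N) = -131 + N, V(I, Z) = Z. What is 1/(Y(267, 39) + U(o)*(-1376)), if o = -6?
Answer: 1/16420 ≈ 6.0901e-5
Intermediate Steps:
U(P) = 2*P (U(P) = P + P = 2*P)
1/(Y(267, 39) + U(o)*(-1376)) = 1/((-131 + 39) + (2*(-6))*(-1376)) = 1/(-92 - 12*(-1376)) = 1/(-92 + 16512) = 1/16420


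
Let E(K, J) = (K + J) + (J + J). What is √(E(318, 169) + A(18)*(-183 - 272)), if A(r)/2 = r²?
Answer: I*√294015 ≈ 542.23*I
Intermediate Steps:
E(K, J) = K + 3*J (E(K, J) = (J + K) + 2*J = K + 3*J)
A(r) = 2*r²
√(E(318, 169) + A(18)*(-183 - 272)) = √((318 + 3*169) + (2*18²)*(-183 - 272)) = √((318 + 507) + (2*324)*(-455)) = √(825 + 648*(-455)) = √(825 - 294840) = √(-294015) = I*√294015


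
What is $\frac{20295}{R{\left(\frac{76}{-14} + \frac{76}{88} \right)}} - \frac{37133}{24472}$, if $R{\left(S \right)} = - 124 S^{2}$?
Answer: $- \frac{184925683193}{19732776952} \approx -9.3715$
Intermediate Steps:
$\frac{20295}{R{\left(\frac{76}{-14} + \frac{76}{88} \right)}} - \frac{37133}{24472} = \frac{20295}{\left(-124\right) \left(\frac{76}{-14} + \frac{76}{88}\right)^{2}} - \frac{37133}{24472} = \frac{20295}{\left(-124\right) \left(76 \left(- \frac{1}{14}\right) + 76 \cdot \frac{1}{88}\right)^{2}} - \frac{37133}{24472} = \frac{20295}{\left(-124\right) \left(- \frac{38}{7} + \frac{19}{22}\right)^{2}} - \frac{37133}{24472} = \frac{20295}{\left(-124\right) \left(- \frac{703}{154}\right)^{2}} - \frac{37133}{24472} = \frac{20295}{\left(-124\right) \frac{494209}{23716}} - \frac{37133}{24472} = \frac{20295}{- \frac{15320479}{5929}} - \frac{37133}{24472} = 20295 \left(- \frac{5929}{15320479}\right) - \frac{37133}{24472} = - \frac{120329055}{15320479} - \frac{37133}{24472} = - \frac{184925683193}{19732776952}$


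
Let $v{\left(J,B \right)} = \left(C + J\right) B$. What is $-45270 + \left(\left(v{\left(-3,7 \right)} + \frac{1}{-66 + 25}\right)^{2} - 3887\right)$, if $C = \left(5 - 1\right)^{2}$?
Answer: $- \frac{68720017}{1681} \approx -40880.0$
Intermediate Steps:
$C = 16$ ($C = 4^{2} = 16$)
$v{\left(J,B \right)} = B \left(16 + J\right)$ ($v{\left(J,B \right)} = \left(16 + J\right) B = B \left(16 + J\right)$)
$-45270 + \left(\left(v{\left(-3,7 \right)} + \frac{1}{-66 + 25}\right)^{2} - 3887\right) = -45270 - \left(3887 - \left(7 \left(16 - 3\right) + \frac{1}{-66 + 25}\right)^{2}\right) = -45270 - \left(3887 - \left(7 \cdot 13 + \frac{1}{-41}\right)^{2}\right) = -45270 - \left(3887 - \left(91 - \frac{1}{41}\right)^{2}\right) = -45270 - \left(3887 - \left(\frac{3730}{41}\right)^{2}\right) = -45270 + \left(\frac{13912900}{1681} - 3887\right) = -45270 + \frac{7378853}{1681} = - \frac{68720017}{1681}$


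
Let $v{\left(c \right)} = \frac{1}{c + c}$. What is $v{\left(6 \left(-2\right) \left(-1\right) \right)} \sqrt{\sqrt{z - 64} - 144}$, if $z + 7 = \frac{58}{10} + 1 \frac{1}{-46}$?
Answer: $\frac{\sqrt{-7617600 + 230 i \sqrt{3450230}}}{5520} \approx 0.014015 + 0.5002 i$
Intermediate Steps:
$z = - \frac{281}{230}$ ($z = -7 + \left(\frac{58}{10} + 1 \frac{1}{-46}\right) = -7 + \left(58 \cdot \frac{1}{10} + 1 \left(- \frac{1}{46}\right)\right) = -7 + \left(\frac{29}{5} - \frac{1}{46}\right) = -7 + \frac{1329}{230} = - \frac{281}{230} \approx -1.2217$)
$v{\left(c \right)} = \frac{1}{2 c}$
$v{\left(6 \left(-2\right) \left(-1\right) \right)} \sqrt{\sqrt{z - 64} - 144} = \frac{1}{2 \cdot 6 \left(-2\right) \left(-1\right)} \sqrt{\sqrt{- \frac{281}{230} - 64} - 144} = \frac{1}{2 \left(\left(-12\right) \left(-1\right)\right)} \sqrt{\sqrt{- \frac{15001}{230}} - 144} = \frac{1}{2 \cdot 12} \sqrt{\frac{i \sqrt{3450230}}{230} - 144} = \frac{1}{2} \cdot \frac{1}{12} \sqrt{-144 + \frac{i \sqrt{3450230}}{230}} = \frac{\sqrt{-144 + \frac{i \sqrt{3450230}}{230}}}{24}$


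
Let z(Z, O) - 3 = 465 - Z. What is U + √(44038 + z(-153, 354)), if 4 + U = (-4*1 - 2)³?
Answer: -220 + √44659 ≈ -8.6732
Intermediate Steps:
z(Z, O) = 468 - Z (z(Z, O) = 3 + (465 - Z) = 468 - Z)
U = -220 (U = -4 + (-4*1 - 2)³ = -4 + (-4 - 2)³ = -4 + (-6)³ = -4 - 216 = -220)
U + √(44038 + z(-153, 354)) = -220 + √(44038 + (468 - 1*(-153))) = -220 + √(44038 + (468 + 153)) = -220 + √(44038 + 621) = -220 + √44659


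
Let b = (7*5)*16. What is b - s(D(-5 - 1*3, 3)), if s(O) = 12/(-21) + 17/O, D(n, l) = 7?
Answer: 3907/7 ≈ 558.14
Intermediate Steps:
s(O) = -4/7 + 17/O (s(O) = 12*(-1/21) + 17/O = -4/7 + 17/O)
b = 560 (b = 35*16 = 560)
b - s(D(-5 - 1*3, 3)) = 560 - (-4/7 + 17/7) = 560 - 1*13/7 = 560 - 13/7 = 3907/7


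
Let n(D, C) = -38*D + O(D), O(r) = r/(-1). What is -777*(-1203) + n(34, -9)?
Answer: 933405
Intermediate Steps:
O(r) = -r (O(r) = r*(-1) = -r)
n(D, C) = -39*D (n(D, C) = -38*D - D = -39*D)
-777*(-1203) + n(34, -9) = -777*(-1203) - 39*34 = 934731 - 1326 = 933405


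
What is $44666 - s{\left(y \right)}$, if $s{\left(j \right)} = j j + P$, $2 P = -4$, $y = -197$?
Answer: $5859$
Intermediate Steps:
$P = -2$ ($P = \frac{1}{2} \left(-4\right) = -2$)
$s{\left(j \right)} = -2 + j^{2}$ ($s{\left(j \right)} = j j - 2 = j^{2} - 2 = -2 + j^{2}$)
$44666 - s{\left(y \right)} = 44666 - \left(-2 + \left(-197\right)^{2}\right) = 44666 - \left(-2 + 38809\right) = 44666 - 38807 = 5859$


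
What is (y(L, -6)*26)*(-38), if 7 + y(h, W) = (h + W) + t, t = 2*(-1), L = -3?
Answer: 17784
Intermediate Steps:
t = -2
y(h, W) = -9 + W + h (y(h, W) = -7 + ((h + W) - 2) = -7 + ((W + h) - 2) = -7 + (-2 + W + h) = -9 + W + h)
(y(L, -6)*26)*(-38) = ((-9 - 6 - 3)*26)*(-38) = -18*26*(-38) = -468*(-38) = 17784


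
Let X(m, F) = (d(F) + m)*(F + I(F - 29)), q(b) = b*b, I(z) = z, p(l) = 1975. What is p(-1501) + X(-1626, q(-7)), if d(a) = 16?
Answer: -109115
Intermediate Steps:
q(b) = b²
X(m, F) = (-29 + 2*F)*(16 + m) (X(m, F) = (16 + m)*(F + (F - 29)) = (16 + m)*(F + (-29 + F)) = (16 + m)*(-29 + 2*F) = (-29 + 2*F)*(16 + m))
p(-1501) + X(-1626, q(-7)) = 1975 + (-464 + 32*(-7)² + (-7)²*(-1626) - 1626*(-29 + (-7)²)) = 1975 + (-464 + 32*49 + 49*(-1626) - 1626*(-29 + 49)) = 1975 + (-464 + 1568 - 79674 - 1626*20) = 1975 + (-464 + 1568 - 79674 - 32520) = 1975 - 111090 = -109115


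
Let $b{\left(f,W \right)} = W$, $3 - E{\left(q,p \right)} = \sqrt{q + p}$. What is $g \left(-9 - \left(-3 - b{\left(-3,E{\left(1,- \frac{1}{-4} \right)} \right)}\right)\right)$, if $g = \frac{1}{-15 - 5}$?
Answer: $\frac{3}{20} + \frac{\sqrt{5}}{40} \approx 0.2059$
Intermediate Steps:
$E{\left(q,p \right)} = 3 - \sqrt{p + q}$ ($E{\left(q,p \right)} = 3 - \sqrt{q + p} = 3 - \sqrt{p + q}$)
$g = - \frac{1}{20}$ ($g = \frac{1}{-20} = - \frac{1}{20} \approx -0.05$)
$g \left(-9 - \left(-3 - b{\left(-3,E{\left(1,- \frac{1}{-4} \right)} \right)}\right)\right) = - \frac{-9 + \left(\left(\left(3 - \sqrt{- \frac{1}{-4} + 1}\right) - 2\right) - -5\right)}{20} = - \frac{-9 + \left(\left(\left(3 - \sqrt{\left(-1\right) \left(- \frac{1}{4}\right) + 1}\right) - 2\right) + 5\right)}{20} = - \frac{-9 + \left(\left(\left(3 - \sqrt{\frac{1}{4} + 1}\right) - 2\right) + 5\right)}{20} = - \frac{-9 + \left(\left(\left(3 - \sqrt{\frac{5}{4}}\right) - 2\right) + 5\right)}{20} = - \frac{-9 + \left(\left(\left(3 - \frac{\sqrt{5}}{2}\right) - 2\right) + 5\right)}{20} = - \frac{-9 + \left(\left(1 - \frac{\sqrt{5}}{2}\right) + 5\right)}{20} = - \frac{-9 + \left(6 - \frac{\sqrt{5}}{2}\right)}{20} = - \frac{-3 - \frac{\sqrt{5}}{2}}{20} = \frac{3}{20} + \frac{\sqrt{5}}{40}$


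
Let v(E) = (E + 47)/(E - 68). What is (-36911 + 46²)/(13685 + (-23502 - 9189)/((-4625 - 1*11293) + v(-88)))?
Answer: -86401795765/33987240191 ≈ -2.5422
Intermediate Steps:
v(E) = (47 + E)/(-68 + E)
(-36911 + 46²)/(13685 + (-23502 - 9189)/((-4625 - 1*11293) + v(-88))) = (-36911 + 46²)/(13685 + (-23502 - 9189)/((-4625 - 1*11293) + (47 - 88)/(-68 - 88))) = (-36911 + 2116)/(13685 - 32691/((-4625 - 11293) - 41/(-156))) = -34795/(13685 - 32691/(-15918 - 1/156*(-41))) = -34795/(13685 - 32691/(-15918 + 41/156)) = -34795/(13685 - 32691/(-2483167/156)) = -34795/(13685 - 32691*(-156/2483167)) = -34795/(13685 + 5099796/2483167) = -34795/33987240191/2483167 = -34795*2483167/33987240191 = -86401795765/33987240191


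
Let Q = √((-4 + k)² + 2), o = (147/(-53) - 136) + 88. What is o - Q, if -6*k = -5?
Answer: -2691/53 - √433/6 ≈ -54.242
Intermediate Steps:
k = ⅚ (k = -⅙*(-5) = ⅚ ≈ 0.83333)
o = -2691/53 (o = (147*(-1/53) - 136) + 88 = (-147/53 - 136) + 88 = -7355/53 + 88 = -2691/53 ≈ -50.774)
Q = √433/6 (Q = √((-4 + ⅚)² + 2) = √((-19/6)² + 2) = √(361/36 + 2) = √(433/36) = √433/6 ≈ 3.4681)
o - Q = -2691/53 - √433/6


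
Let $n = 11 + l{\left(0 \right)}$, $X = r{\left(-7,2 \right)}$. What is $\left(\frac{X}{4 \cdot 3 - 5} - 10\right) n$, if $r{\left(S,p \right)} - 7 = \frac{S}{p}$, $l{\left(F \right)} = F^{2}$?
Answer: $- \frac{209}{2} \approx -104.5$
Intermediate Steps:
$r{\left(S,p \right)} = 7 + \frac{S}{p}$
$X = \frac{7}{2}$ ($X = 7 - \frac{7}{2} = \frac{7}{2} \approx 3.5$)
$n = 11$ ($n = 11 + 0^{2} = 11 + 0 = 11$)
$\left(\frac{X}{4 \cdot 3 - 5} - 10\right) n = \left(\frac{7}{2 \left(4 \cdot 3 - 5\right)} - 10\right) 11 = \left(\frac{7}{2 \left(12 - 5\right)} - 10\right) 11 = \left(\frac{7}{2 \cdot 7} - 10\right) 11 = \left(\frac{7}{2} \cdot \frac{1}{7} - 10\right) 11 = \left(\frac{1}{2} - 10\right) 11 = \left(- \frac{19}{2}\right) 11 = - \frac{209}{2}$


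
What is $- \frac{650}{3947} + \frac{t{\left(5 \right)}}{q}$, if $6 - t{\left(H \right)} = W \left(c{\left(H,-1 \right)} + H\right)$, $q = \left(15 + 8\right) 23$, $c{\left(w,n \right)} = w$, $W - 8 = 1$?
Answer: $- \frac{675398}{2087963} \approx -0.32347$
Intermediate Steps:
$W = 9$ ($W = 8 + 1 = 9$)
$q = 529$ ($q = 23 \cdot 23 = 529$)
$t{\left(H \right)} = 6 - 18 H$ ($t{\left(H \right)} = 6 - 9 \left(H + H\right) = 6 - 9 \cdot 2 H = 6 - 18 H$)
$- \frac{650}{3947} + \frac{t{\left(5 \right)}}{q} = - \frac{650}{3947} + \frac{6 - 90}{529} = \left(-650\right) \frac{1}{3947} + \left(6 - 90\right) \frac{1}{529} = - \frac{650}{3947} - \frac{84}{529} = - \frac{675398}{2087963}$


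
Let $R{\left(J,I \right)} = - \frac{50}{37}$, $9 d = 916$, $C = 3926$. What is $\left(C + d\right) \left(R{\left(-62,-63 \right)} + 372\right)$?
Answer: $\frac{497132500}{333} \approx 1.4929 \cdot 10^{6}$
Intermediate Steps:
$d = \frac{916}{9}$ ($d = \frac{1}{9} \cdot 916 = \frac{916}{9} \approx 101.78$)
$R{\left(J,I \right)} = - \frac{50}{37}$ ($R{\left(J,I \right)} = \left(-50\right) \frac{1}{37} = - \frac{50}{37}$)
$\left(C + d\right) \left(R{\left(-62,-63 \right)} + 372\right) = \left(3926 + \frac{916}{9}\right) \left(- \frac{50}{37} + 372\right) = \frac{36250}{9} \cdot \frac{13714}{37} = \frac{497132500}{333}$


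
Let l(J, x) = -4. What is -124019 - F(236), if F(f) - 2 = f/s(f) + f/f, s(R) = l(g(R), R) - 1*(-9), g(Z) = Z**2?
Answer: -620346/5 ≈ -1.2407e+5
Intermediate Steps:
s(R) = 5 (s(R) = -4 - 1*(-9) = -4 + 9 = 5)
F(f) = 3 + f/5 (F(f) = 2 + (f/5 + f/f) = 2 + (f*(1/5) + 1) = 2 + (f/5 + 1) = 2 + (1 + f/5) = 3 + f/5)
-124019 - F(236) = -124019 - (3 + (1/5)*236) = -124019 - (3 + 236/5) = -124019 - 1*251/5 = -124019 - 251/5 = -620346/5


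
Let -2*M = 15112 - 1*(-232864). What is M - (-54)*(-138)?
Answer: -131440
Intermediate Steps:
M = -123988 (M = -(15112 - 1*(-232864))/2 = -(15112 + 232864)/2 = -½*247976 = -123988)
M - (-54)*(-138) = -123988 - (-54)*(-138) = -123988 - 1*7452 = -123988 - 7452 = -131440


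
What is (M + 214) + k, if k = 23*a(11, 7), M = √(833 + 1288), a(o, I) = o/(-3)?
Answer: 389/3 + √2121 ≈ 175.72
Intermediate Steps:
a(o, I) = -o/3 (a(o, I) = o*(-⅓) = -o/3)
M = √2121 ≈ 46.054
k = -253/3 (k = 23*(-⅓*11) = 23*(-11/3) = -253/3 ≈ -84.333)
(M + 214) + k = (√2121 + 214) - 253/3 = (214 + √2121) - 253/3 = 389/3 + √2121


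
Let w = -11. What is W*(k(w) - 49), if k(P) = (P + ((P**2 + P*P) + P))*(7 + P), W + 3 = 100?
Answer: -90113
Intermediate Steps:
W = 97 (W = -3 + 100 = 97)
k(P) = (7 + P)*(2*P + 2*P**2) (k(P) = (P + ((P**2 + P**2) + P))*(7 + P) = (P + (2*P**2 + P))*(7 + P) = (P + (P + 2*P**2))*(7 + P) = (2*P + 2*P**2)*(7 + P) = (7 + P)*(2*P + 2*P**2))
W*(k(w) - 49) = 97*(2*(-11)*(7 + (-11)**2 + 8*(-11)) - 49) = 97*(2*(-11)*(7 + 121 - 88) - 49) = 97*(2*(-11)*40 - 49) = 97*(-880 - 49) = 97*(-929) = -90113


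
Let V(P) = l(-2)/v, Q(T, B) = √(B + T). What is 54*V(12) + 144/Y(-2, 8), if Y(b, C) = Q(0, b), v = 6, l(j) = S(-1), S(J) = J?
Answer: -9 - 72*I*√2 ≈ -9.0 - 101.82*I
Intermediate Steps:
l(j) = -1
Y(b, C) = √b (Y(b, C) = √(b + 0) = √b)
V(P) = -⅙ (V(P) = -1/6 = -1*⅙ = -⅙)
54*V(12) + 144/Y(-2, 8) = 54*(-⅙) + 144/(√(-2)) = -9 + 144/((I*√2)) = -9 + 144*(-I*√2/2) = -9 - 72*I*√2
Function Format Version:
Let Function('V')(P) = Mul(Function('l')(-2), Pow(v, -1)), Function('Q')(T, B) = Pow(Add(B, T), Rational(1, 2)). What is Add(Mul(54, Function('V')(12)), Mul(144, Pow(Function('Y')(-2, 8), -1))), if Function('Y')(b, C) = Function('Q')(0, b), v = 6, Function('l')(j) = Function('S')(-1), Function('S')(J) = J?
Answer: Add(-9, Mul(-72, I, Pow(2, Rational(1, 2)))) ≈ Add(-9.0000, Mul(-101.82, I))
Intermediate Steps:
Function('l')(j) = -1
Function('Y')(b, C) = Pow(b, Rational(1, 2)) (Function('Y')(b, C) = Pow(Add(b, 0), Rational(1, 2)) = Pow(b, Rational(1, 2)))
Function('V')(P) = Rational(-1, 6) (Function('V')(P) = Mul(-1, Pow(6, -1)) = Mul(-1, Rational(1, 6)) = Rational(-1, 6))
Add(Mul(54, Function('V')(12)), Mul(144, Pow(Function('Y')(-2, 8), -1))) = Add(Mul(54, Rational(-1, 6)), Mul(144, Pow(Pow(-2, Rational(1, 2)), -1))) = Add(-9, Mul(144, Pow(Mul(I, Pow(2, Rational(1, 2))), -1))) = Add(-9, Mul(144, Mul(Rational(-1, 2), I, Pow(2, Rational(1, 2))))) = Add(-9, Mul(-72, I, Pow(2, Rational(1, 2))))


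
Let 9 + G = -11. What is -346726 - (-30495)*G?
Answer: -956626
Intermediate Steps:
G = -20 (G = -9 - 11 = -20)
-346726 - (-30495)*G = -346726 - (-30495)*(-20) = -346726 - 1*609900 = -346726 - 609900 = -956626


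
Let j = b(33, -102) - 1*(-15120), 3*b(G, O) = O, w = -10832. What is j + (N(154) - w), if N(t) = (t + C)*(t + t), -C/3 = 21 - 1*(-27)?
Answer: 28998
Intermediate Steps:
b(G, O) = O/3
C = -144 (C = -3*(21 - 1*(-27)) = -3*(21 + 27) = -3*48 = -144)
N(t) = 2*t*(-144 + t) (N(t) = (t - 144)*(t + t) = (-144 + t)*(2*t) = 2*t*(-144 + t))
j = 15086 (j = (1/3)*(-102) - 1*(-15120) = -34 + 15120 = 15086)
j + (N(154) - w) = 15086 + (2*154*(-144 + 154) - 1*(-10832)) = 15086 + (2*154*10 + 10832) = 15086 + (3080 + 10832) = 15086 + 13912 = 28998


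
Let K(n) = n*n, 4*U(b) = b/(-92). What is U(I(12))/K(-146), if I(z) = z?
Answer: -3/1961072 ≈ -1.5298e-6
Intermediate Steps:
U(b) = -b/368 (U(b) = (b/(-92))/4 = (b*(-1/92))/4 = (-b/92)/4 = -b/368)
K(n) = n²
U(I(12))/K(-146) = (-1/368*12)/((-146)²) = -3/92/21316 = -3/92*1/21316 = -3/1961072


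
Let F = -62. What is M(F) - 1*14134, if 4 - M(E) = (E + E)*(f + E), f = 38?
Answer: -17106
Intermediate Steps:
M(E) = 4 - 2*E*(38 + E) (M(E) = 4 - (E + E)*(38 + E) = 4 - 2*E*(38 + E))
M(F) - 1*14134 = (4 - 76*(-62) - 2*(-62)²) - 1*14134 = (4 + 4712 - 2*3844) - 14134 = (4 + 4712 - 7688) - 14134 = -2972 - 14134 = -17106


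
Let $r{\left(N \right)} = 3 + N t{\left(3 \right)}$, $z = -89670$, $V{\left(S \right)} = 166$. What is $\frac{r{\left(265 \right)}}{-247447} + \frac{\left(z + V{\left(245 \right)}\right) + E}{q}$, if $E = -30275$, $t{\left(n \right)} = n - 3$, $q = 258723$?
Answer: $- \frac{29639730382}{64020230181} \approx -0.46297$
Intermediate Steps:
$t{\left(n \right)} = -3 + n$
$r{\left(N \right)} = 3$ ($r{\left(N \right)} = 3 + N \left(-3 + 3\right) = 3 + N 0 = 3 + 0 = 3$)
$\frac{r{\left(265 \right)}}{-247447} + \frac{\left(z + V{\left(245 \right)}\right) + E}{q} = \frac{3}{-247447} + \frac{\left(-89670 + 166\right) - 30275}{258723} = 3 \left(- \frac{1}{247447}\right) + \left(-89504 - 30275\right) \frac{1}{258723} = - \frac{3}{247447} - \frac{119779}{258723} = - \frac{29639730382}{64020230181}$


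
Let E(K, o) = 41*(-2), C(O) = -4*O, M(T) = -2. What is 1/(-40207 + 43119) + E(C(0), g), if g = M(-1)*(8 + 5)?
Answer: -238783/2912 ≈ -82.000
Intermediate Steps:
g = -26 (g = -2*(8 + 5) = -2*13 = -26)
E(K, o) = -82
1/(-40207 + 43119) + E(C(0), g) = 1/(-40207 + 43119) - 82 = 1/2912 - 82 = -238783/2912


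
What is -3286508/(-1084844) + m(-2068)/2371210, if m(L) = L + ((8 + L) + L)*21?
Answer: 962089277577/321549117655 ≈ 2.9920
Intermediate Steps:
m(L) = 168 + 43*L (m(L) = L + (8 + 2*L)*21 = L + (168 + 42*L) = 168 + 43*L)
-3286508/(-1084844) + m(-2068)/2371210 = -3286508/(-1084844) + (168 + 43*(-2068))/2371210 = -3286508*(-1/1084844) + (168 - 88924)*(1/2371210) = 821627/271211 - 88756*1/2371210 = 821627/271211 - 44378/1185605 = 962089277577/321549117655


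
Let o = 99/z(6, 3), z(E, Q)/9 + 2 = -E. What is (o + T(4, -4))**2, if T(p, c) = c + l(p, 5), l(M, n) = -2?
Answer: 3481/64 ≈ 54.391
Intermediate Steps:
z(E, Q) = -18 - 9*E (z(E, Q) = -18 + 9*(-E) = -18 - 9*E)
o = -11/8 (o = 99/(-18 - 9*6) = 99/(-18 - 54) = 99/(-72) = 99*(-1/72) = -11/8 ≈ -1.3750)
T(p, c) = -2 + c (T(p, c) = c - 2 = -2 + c)
(o + T(4, -4))**2 = (-11/8 + (-2 - 4))**2 = (-11/8 - 6)**2 = (-59/8)**2 = 3481/64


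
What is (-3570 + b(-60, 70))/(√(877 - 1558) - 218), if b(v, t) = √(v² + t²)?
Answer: 155652/9641 - 436*√85/9641 - 2*I*√57885/9641 + 714*I*√681/9641 ≈ 15.728 + 1.8827*I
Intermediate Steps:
b(v, t) = √(t² + v²)
(-3570 + b(-60, 70))/(√(877 - 1558) - 218) = (-3570 + √(70² + (-60)²))/(√(877 - 1558) - 218) = (-3570 + √(4900 + 3600))/(√(-681) - 218) = (-3570 + √8500)/(I*√681 - 218) = (-3570 + 10*√85)/(-218 + I*√681)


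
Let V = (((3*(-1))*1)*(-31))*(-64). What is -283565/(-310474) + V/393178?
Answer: 54821789161/61035773186 ≈ 0.89819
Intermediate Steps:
V = -5952 (V = (-3*1*(-31))*(-64) = -3*(-31)*(-64) = 93*(-64) = -5952)
-283565/(-310474) + V/393178 = -283565/(-310474) - 5952/393178 = -283565*(-1/310474) - 5952*1/393178 = 283565/310474 - 2976/196589 = 54821789161/61035773186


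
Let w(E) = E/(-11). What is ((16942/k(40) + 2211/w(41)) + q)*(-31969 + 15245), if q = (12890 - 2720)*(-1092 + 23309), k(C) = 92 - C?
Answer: -2014063791733210/533 ≈ -3.7787e+12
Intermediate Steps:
w(E) = -E/11 (w(E) = E*(-1/11) = -E/11)
q = 225946890 (q = 10170*22217 = 225946890)
((16942/k(40) + 2211/w(41)) + q)*(-31969 + 15245) = ((16942/(92 - 1*40) + 2211/((-1/11*41))) + 225946890)*(-31969 + 15245) = ((16942/(92 - 40) + 2211/(-41/11)) + 225946890)*(-16724) = ((16942/52 + 2211*(-11/41)) + 225946890)*(-16724) = ((16942*(1/52) - 24321/41) + 225946890)*(-16724) = ((8471/26 - 24321/41) + 225946890)*(-16724) = (-285035/1066 + 225946890)*(-16724) = (240859099705/1066)*(-16724) = -2014063791733210/533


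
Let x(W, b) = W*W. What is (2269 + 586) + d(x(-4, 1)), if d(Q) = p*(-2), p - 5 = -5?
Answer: 2855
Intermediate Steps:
p = 0 (p = 5 - 5 = 0)
x(W, b) = W²
d(Q) = 0 (d(Q) = 0*(-2) = 0)
(2269 + 586) + d(x(-4, 1)) = (2269 + 586) + 0 = 2855 + 0 = 2855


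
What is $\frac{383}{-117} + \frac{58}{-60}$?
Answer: $- \frac{4961}{1170} \approx -4.2402$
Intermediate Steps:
$\frac{383}{-117} + \frac{58}{-60} = 383 \left(- \frac{1}{117}\right) + 58 \left(- \frac{1}{60}\right) = - \frac{383}{117} - \frac{29}{30} = - \frac{4961}{1170}$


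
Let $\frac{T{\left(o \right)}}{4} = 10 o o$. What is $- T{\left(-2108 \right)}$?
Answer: $-177746560$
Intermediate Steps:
$T{\left(o \right)} = 40 o^{2}$ ($T{\left(o \right)} = 4 \cdot 10 o o = 4 \cdot 10 o^{2} = 40 o^{2}$)
$- T{\left(-2108 \right)} = - 40 \left(-2108\right)^{2} = - 40 \cdot 4443664 = \left(-1\right) 177746560 = -177746560$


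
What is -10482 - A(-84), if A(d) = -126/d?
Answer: -20967/2 ≈ -10484.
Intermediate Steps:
-10482 - A(-84) = -10482 - (-126)/(-84) = -10482 - (-126)*(-1)/84 = -10482 - 1*3/2 = -10482 - 3/2 = -20967/2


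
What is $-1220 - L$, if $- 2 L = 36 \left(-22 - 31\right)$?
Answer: $-2174$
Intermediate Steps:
$L = 954$ ($L = - \frac{36 \left(-22 - 31\right)}{2} = - \frac{36 \left(-53\right)}{2} = \left(- \frac{1}{2}\right) \left(-1908\right) = 954$)
$-1220 - L = -1220 - 954 = -2174$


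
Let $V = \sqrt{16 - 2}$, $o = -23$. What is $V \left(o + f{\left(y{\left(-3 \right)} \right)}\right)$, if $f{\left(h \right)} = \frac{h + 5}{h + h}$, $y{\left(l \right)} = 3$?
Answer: $- \frac{65 \sqrt{14}}{3} \approx -81.069$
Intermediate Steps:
$f{\left(h \right)} = \frac{5 + h}{2 h}$
$V = \sqrt{14} \approx 3.7417$
$V \left(o + f{\left(y{\left(-3 \right)} \right)}\right) = \sqrt{14} \left(-23 + \frac{5 + 3}{2 \cdot 3}\right) = \sqrt{14} \left(-23 + \frac{1}{2} \cdot \frac{1}{3} \cdot 8\right) = \sqrt{14} \left(-23 + \frac{4}{3}\right) = \sqrt{14} \left(- \frac{65}{3}\right) = - \frac{65 \sqrt{14}}{3}$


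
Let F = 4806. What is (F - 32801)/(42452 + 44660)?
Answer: -27995/87112 ≈ -0.32137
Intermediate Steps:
(F - 32801)/(42452 + 44660) = (4806 - 32801)/(42452 + 44660) = -27995/87112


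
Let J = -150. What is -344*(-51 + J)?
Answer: 69144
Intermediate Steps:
-344*(-51 + J) = -344*(-51 - 150) = -344*(-201) = 69144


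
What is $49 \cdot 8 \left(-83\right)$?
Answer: $-32536$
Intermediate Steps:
$49 \cdot 8 \left(-83\right) = 392 \left(-83\right) = -32536$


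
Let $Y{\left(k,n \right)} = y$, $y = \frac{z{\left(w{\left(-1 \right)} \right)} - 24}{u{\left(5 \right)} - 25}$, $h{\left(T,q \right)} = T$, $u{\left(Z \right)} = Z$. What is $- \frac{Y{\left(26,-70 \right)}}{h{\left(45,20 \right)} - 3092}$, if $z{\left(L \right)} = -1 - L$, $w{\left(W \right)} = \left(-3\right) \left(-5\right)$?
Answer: $\frac{2}{3047} \approx 0.00065638$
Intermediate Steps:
$w{\left(W \right)} = 15$
$y = 2$ ($y = \frac{\left(-1 - 15\right) - 24}{5 - 25} = \frac{\left(-1 - 15\right) - 24}{-20} = \left(-16 - 24\right) \left(- \frac{1}{20}\right) = \left(-40\right) \left(- \frac{1}{20}\right) = 2$)
$Y{\left(k,n \right)} = 2$
$- \frac{Y{\left(26,-70 \right)}}{h{\left(45,20 \right)} - 3092} = - \frac{2}{45 - 3092} = - \frac{2}{-3047} = - \frac{2 \left(-1\right)}{3047} = \left(-1\right) \left(- \frac{2}{3047}\right) = \frac{2}{3047}$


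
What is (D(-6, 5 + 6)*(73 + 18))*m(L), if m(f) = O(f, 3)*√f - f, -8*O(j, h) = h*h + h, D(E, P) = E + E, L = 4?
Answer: 7644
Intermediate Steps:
D(E, P) = 2*E
O(j, h) = -h/8 - h²/8 (O(j, h) = -(h*h + h)/8 = -(h² + h)/8 = -(h + h²)/8 = -h/8 - h²/8)
m(f) = -f - 3*√f/2 (m(f) = (-⅛*3*(1 + 3))*√f - f = (-⅛*3*4)*√f - f = -3*√f/2 - f = -f - 3*√f/2)
(D(-6, 5 + 6)*(73 + 18))*m(L) = ((2*(-6))*(73 + 18))*(-1*4 - 3*√4/2) = (-12*91)*(-4 - 3/2*2) = -1092*(-4 - 3) = -1092*(-7) = 7644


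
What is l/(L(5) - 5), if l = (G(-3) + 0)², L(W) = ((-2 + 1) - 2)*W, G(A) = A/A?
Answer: -1/20 ≈ -0.050000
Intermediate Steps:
G(A) = 1
L(W) = -3*W (L(W) = (-1 - 2)*W = -3*W)
l = 1 (l = (1 + 0)² = 1² = 1)
l/(L(5) - 5) = 1/(-3*5 - 5) = 1/(-15 - 5) = 1/(-20) = 1*(-1/20) = -1/20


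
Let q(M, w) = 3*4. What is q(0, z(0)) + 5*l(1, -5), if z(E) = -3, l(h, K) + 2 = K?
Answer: -23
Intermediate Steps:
l(h, K) = -2 + K
q(M, w) = 12
q(0, z(0)) + 5*l(1, -5) = 12 + 5*(-2 - 5) = 12 + 5*(-7) = 12 - 35 = -23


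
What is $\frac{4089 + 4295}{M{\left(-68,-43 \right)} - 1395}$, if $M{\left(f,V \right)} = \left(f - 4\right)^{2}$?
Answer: $\frac{8384}{3789} \approx 2.2127$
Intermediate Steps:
$M{\left(f,V \right)} = \left(-4 + f\right)^{2}$
$\frac{4089 + 4295}{M{\left(-68,-43 \right)} - 1395} = \frac{4089 + 4295}{\left(-4 - 68\right)^{2} - 1395} = \frac{8384}{\left(-72\right)^{2} - 1395} = \frac{8384}{5184 - 1395} = \frac{8384}{3789}$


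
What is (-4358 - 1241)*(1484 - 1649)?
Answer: 923835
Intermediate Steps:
(-4358 - 1241)*(1484 - 1649) = -5599*(-165) = 923835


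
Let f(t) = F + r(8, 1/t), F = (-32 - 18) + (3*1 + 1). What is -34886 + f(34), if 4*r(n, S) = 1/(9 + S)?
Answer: -21448231/614 ≈ -34932.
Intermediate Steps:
r(n, S) = 1/(4*(9 + S))
F = -46 (F = -50 + (3 + 1) = -50 + 4 = -46)
f(t) = -46 + 1/(4*(9 + 1/t))
-34886 + f(34) = -34886 + (-184 - 1655*34)/(4*(1 + 9*34)) = -34886 + (-184 - 56270)/(4*(1 + 306)) = -34886 + (1/4)*(-56454)/307 = -34886 + (1/4)*(1/307)*(-56454) = -34886 - 28227/614 = -21448231/614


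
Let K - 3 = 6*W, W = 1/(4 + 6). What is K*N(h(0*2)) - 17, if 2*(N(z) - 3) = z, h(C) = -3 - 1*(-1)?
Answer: -49/5 ≈ -9.8000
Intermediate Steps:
h(C) = -2 (h(C) = -3 + 1 = -2)
W = ⅒ (W = 1/10 = ⅒ ≈ 0.10000)
N(z) = 3 + z/2
K = 18/5 (K = 3 + 6*(⅒) = 3 + ⅗ = 18/5 ≈ 3.6000)
K*N(h(0*2)) - 17 = 18*(3 + (½)*(-2))/5 - 17 = 18*(3 - 1)/5 - 17 = (18/5)*2 - 17 = 36/5 - 17 = -49/5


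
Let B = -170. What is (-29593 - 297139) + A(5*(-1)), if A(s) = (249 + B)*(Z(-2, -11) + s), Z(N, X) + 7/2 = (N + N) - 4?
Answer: -656071/2 ≈ -3.2804e+5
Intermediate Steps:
Z(N, X) = -15/2 + 2*N (Z(N, X) = -7/2 + ((N + N) - 4) = -7/2 + (2*N - 4) = -7/2 + (-4 + 2*N) = -15/2 + 2*N)
A(s) = -1817/2 + 79*s (A(s) = (249 - 170)*((-15/2 + 2*(-2)) + s) = 79*((-15/2 - 4) + s) = 79*(-23/2 + s) = -1817/2 + 79*s)
(-29593 - 297139) + A(5*(-1)) = (-29593 - 297139) + (-1817/2 + 79*(5*(-1))) = -326732 + (-1817/2 + 79*(-5)) = -326732 + (-1817/2 - 395) = -326732 - 2607/2 = -656071/2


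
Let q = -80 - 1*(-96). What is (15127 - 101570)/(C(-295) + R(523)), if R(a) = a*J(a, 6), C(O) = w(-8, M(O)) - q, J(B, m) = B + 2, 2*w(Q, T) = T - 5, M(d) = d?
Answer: -86443/274409 ≈ -0.31502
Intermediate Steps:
w(Q, T) = -5/2 + T/2 (w(Q, T) = (T - 5)/2 = (-5 + T)/2 = -5/2 + T/2)
J(B, m) = 2 + B
q = 16 (q = -80 + 96 = 16)
C(O) = -37/2 + O/2 (C(O) = (-5/2 + O/2) - 1*16 = (-5/2 + O/2) - 16 = -37/2 + O/2)
R(a) = a*(2 + a)
(15127 - 101570)/(C(-295) + R(523)) = (15127 - 101570)/((-37/2 + (1/2)*(-295)) + 523*(2 + 523)) = -86443/((-37/2 - 295/2) + 523*525) = -86443/(-166 + 274575) = -86443/274409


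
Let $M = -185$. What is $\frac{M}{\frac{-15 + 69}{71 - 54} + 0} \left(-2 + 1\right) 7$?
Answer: $\frac{22015}{54} \approx 407.69$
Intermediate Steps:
$\frac{M}{\frac{-15 + 69}{71 - 54} + 0} \left(-2 + 1\right) 7 = \frac{1}{\frac{-15 + 69}{71 - 54} + 0} \left(-185\right) \left(-2 + 1\right) 7 = \frac{1}{\frac{54}{17} + 0} \left(-185\right) \left(\left(-1\right) 7\right) = \frac{1}{54 \cdot \frac{1}{17} + 0} \left(-185\right) \left(-7\right) = \frac{1}{\frac{54}{17} + 0} \left(-185\right) \left(-7\right) = \frac{1}{\frac{54}{17}} \left(-185\right) \left(-7\right) = \frac{17}{54} \left(-185\right) \left(-7\right) = \left(- \frac{3145}{54}\right) \left(-7\right) = \frac{22015}{54}$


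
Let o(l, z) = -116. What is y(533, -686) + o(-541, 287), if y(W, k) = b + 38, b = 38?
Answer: -40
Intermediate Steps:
y(W, k) = 76 (y(W, k) = 38 + 38 = 76)
y(533, -686) + o(-541, 287) = 76 - 116 = -40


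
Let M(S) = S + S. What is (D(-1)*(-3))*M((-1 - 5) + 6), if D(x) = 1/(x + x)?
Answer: 0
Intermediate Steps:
M(S) = 2*S
D(x) = 1/(2*x)
(D(-1)*(-3))*M((-1 - 5) + 6) = (((½)/(-1))*(-3))*(2*((-1 - 5) + 6)) = (((½)*(-1))*(-3))*(2*(-6 + 6)) = (-½*(-3))*(2*0) = (3/2)*0 = 0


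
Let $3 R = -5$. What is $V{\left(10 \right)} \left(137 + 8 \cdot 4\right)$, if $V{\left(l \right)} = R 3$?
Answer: $-845$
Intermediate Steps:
$R = - \frac{5}{3}$ ($R = \frac{1}{3} \left(-5\right) = - \frac{5}{3} \approx -1.6667$)
$V{\left(l \right)} = -5$ ($V{\left(l \right)} = \left(- \frac{5}{3}\right) 3 = -5$)
$V{\left(10 \right)} \left(137 + 8 \cdot 4\right) = - 5 \left(137 + 8 \cdot 4\right) = - 5 \left(137 + 32\right) = \left(-5\right) 169 = -845$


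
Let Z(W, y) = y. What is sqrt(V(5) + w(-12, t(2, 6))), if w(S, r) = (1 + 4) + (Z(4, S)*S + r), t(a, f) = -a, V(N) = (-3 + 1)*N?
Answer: sqrt(137) ≈ 11.705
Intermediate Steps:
V(N) = -2*N
w(S, r) = 5 + r + S**2 (w(S, r) = (1 + 4) + (S*S + r) = 5 + (S**2 + r) = 5 + (r + S**2) = 5 + r + S**2)
sqrt(V(5) + w(-12, t(2, 6))) = sqrt(-2*5 + (5 - 1*2 + (-12)**2)) = sqrt(-10 + (5 - 2 + 144)) = sqrt(-10 + 147) = sqrt(137)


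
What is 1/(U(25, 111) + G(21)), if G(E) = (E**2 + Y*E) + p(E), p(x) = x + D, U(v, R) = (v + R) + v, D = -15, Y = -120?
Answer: -1/1912 ≈ -0.00052301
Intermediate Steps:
U(v, R) = R + 2*v (U(v, R) = (R + v) + v = R + 2*v)
p(x) = -15 + x (p(x) = x - 15 = -15 + x)
G(E) = -15 + E**2 - 119*E (G(E) = (E**2 - 120*E) + (-15 + E) = -15 + E**2 - 119*E)
1/(U(25, 111) + G(21)) = 1/((111 + 2*25) + (-15 + 21**2 - 119*21)) = 1/((111 + 50) + (-15 + 441 - 2499)) = 1/(161 - 2073) = 1/(-1912) = -1/1912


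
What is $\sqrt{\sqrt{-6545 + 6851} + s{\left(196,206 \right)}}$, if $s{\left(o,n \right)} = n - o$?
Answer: $\sqrt{10 + 3 \sqrt{34}} \approx 5.2434$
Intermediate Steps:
$\sqrt{\sqrt{-6545 + 6851} + s{\left(196,206 \right)}} = \sqrt{\sqrt{-6545 + 6851} + \left(206 - 196\right)} = \sqrt{\sqrt{306} + \left(206 - 196\right)} = \sqrt{3 \sqrt{34} + 10} = \sqrt{10 + 3 \sqrt{34}}$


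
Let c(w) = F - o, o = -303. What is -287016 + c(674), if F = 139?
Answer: -286574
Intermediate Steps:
c(w) = 442 (c(w) = 139 - 1*(-303) = 139 + 303 = 442)
-287016 + c(674) = -287016 + 442 = -286574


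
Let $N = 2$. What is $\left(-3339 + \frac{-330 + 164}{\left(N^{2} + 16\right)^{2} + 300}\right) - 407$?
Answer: $- \frac{1311183}{350} \approx -3746.2$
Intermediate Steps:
$\left(-3339 + \frac{-330 + 164}{\left(N^{2} + 16\right)^{2} + 300}\right) - 407 = \left(-3339 + \frac{-330 + 164}{\left(2^{2} + 16\right)^{2} + 300}\right) - 407 = \left(-3339 - \frac{166}{\left(4 + 16\right)^{2} + 300}\right) - 407 = \left(-3339 - \frac{166}{20^{2} + 300}\right) - 407 = \left(-3339 - \frac{166}{400 + 300}\right) - 407 = \left(-3339 - \frac{166}{700}\right) - 407 = \left(-3339 - \frac{83}{350}\right) - 407 = - \frac{1168733}{350} - 407 = - \frac{1311183}{350}$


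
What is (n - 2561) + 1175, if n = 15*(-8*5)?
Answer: -1986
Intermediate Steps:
n = -600 (n = 15*(-40) = -600)
(n - 2561) + 1175 = (-600 - 2561) + 1175 = -3161 + 1175 = -1986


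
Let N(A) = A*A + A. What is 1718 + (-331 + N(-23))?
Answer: 1893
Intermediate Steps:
N(A) = A + A² (N(A) = A² + A = A + A²)
1718 + (-331 + N(-23)) = 1718 + (-331 - 23*(1 - 23)) = 1718 + (-331 - 23*(-22)) = 1718 + (-331 + 506) = 1718 + 175 = 1893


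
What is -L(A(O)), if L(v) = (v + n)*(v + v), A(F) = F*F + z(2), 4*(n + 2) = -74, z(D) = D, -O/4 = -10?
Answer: -5067126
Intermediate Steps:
O = 40 (O = -4*(-10) = 40)
n = -41/2 (n = -2 + (¼)*(-74) = -2 - 37/2 = -41/2 ≈ -20.500)
A(F) = 2 + F² (A(F) = F*F + 2 = F² + 2 = 2 + F²)
L(v) = 2*v*(-41/2 + v) (L(v) = (v - 41/2)*(v + v) = (-41/2 + v)*(2*v) = 2*v*(-41/2 + v))
-L(A(O)) = -(2 + 40²)*(-41 + 2*(2 + 40²)) = -(2 + 1600)*(-41 + 2*(2 + 1600)) = -1602*(-41 + 2*1602) = -1602*(-41 + 3204) = -1602*3163 = -1*5067126 = -5067126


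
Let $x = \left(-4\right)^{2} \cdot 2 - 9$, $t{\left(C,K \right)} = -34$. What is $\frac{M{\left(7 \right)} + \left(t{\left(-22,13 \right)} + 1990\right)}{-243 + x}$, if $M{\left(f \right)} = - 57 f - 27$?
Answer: $- \frac{153}{22} \approx -6.9545$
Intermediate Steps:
$M{\left(f \right)} = -27 - 57 f$
$x = 23$ ($x = 16 \cdot 2 - 9 = 32 - 9 = 23$)
$\frac{M{\left(7 \right)} + \left(t{\left(-22,13 \right)} + 1990\right)}{-243 + x} = \frac{\left(-27 - 399\right) + \left(-34 + 1990\right)}{-243 + 23} = \frac{\left(-27 - 399\right) + 1956}{-220} = \left(-426 + 1956\right) \left(- \frac{1}{220}\right) = 1530 \left(- \frac{1}{220}\right) = - \frac{153}{22}$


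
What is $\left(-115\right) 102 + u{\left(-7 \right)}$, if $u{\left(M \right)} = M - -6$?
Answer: $-11731$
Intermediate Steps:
$u{\left(M \right)} = 6 + M$ ($u{\left(M \right)} = M + 6 = 6 + M$)
$\left(-115\right) 102 + u{\left(-7 \right)} = \left(-115\right) 102 + \left(6 - 7\right) = -11730 - 1 = -11731$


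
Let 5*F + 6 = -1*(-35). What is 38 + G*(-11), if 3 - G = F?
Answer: 344/5 ≈ 68.800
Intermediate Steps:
F = 29/5 (F = -6/5 + (-1*(-35))/5 = -6/5 + (⅕)*35 = -6/5 + 7 = 29/5 ≈ 5.8000)
G = -14/5 (G = 3 - 1*29/5 = 3 - 29/5 = -14/5 ≈ -2.8000)
38 + G*(-11) = 38 - 14/5*(-11) = 38 + 154/5 = 344/5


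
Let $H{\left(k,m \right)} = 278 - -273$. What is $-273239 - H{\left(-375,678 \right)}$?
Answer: $-273790$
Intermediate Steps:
$H{\left(k,m \right)} = 551$ ($H{\left(k,m \right)} = 278 + 273 = 551$)
$-273239 - H{\left(-375,678 \right)} = -273239 - 551 = -273790$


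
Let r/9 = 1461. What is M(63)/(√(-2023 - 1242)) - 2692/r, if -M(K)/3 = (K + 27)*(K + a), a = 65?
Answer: -2692/13149 + 6912*I*√3265/653 ≈ -0.20473 + 604.83*I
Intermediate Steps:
r = 13149 (r = 9*1461 = 13149)
M(K) = -3*(27 + K)*(65 + K) (M(K) = -3*(K + 27)*(K + 65) = -3*(27 + K)*(65 + K))
M(63)/(√(-2023 - 1242)) - 2692/r = (-5265 - 276*63 - 3*63²)/(√(-2023 - 1242)) - 2692/13149 = (-5265 - 17388 - 3*3969)/(√(-3265)) - 2692*1/13149 = (-5265 - 17388 - 11907)/((I*√3265)) - 2692/13149 = -(-6912)*I*√3265/653 - 2692/13149 = 6912*I*√3265/653 - 2692/13149 = -2692/13149 + 6912*I*√3265/653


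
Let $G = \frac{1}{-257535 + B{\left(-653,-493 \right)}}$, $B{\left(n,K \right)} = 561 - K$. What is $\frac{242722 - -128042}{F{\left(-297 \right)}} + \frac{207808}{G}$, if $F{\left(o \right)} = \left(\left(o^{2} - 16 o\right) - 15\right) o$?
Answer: $- \frac{27246508321275410}{511203} \approx -5.3299 \cdot 10^{10}$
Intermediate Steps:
$F{\left(o \right)} = o \left(-15 + o^{2} - 16 o\right)$ ($F{\left(o \right)} = \left(-15 + o^{2} - 16 o\right) o = o \left(-15 + o^{2} - 16 o\right)$)
$G = - \frac{1}{256481}$ ($G = \frac{1}{-257535 + \left(561 - -493\right)} = \frac{1}{-257535 + \left(561 + 493\right)} = \frac{1}{-257535 + 1054} = \frac{1}{-256481} = - \frac{1}{256481} \approx -3.8989 \cdot 10^{-6}$)
$\frac{242722 - -128042}{F{\left(-297 \right)}} + \frac{207808}{G} = \frac{242722 - -128042}{\left(-297\right) \left(-15 + \left(-297\right)^{2} - -4752\right)} + \frac{207808}{- \frac{1}{256481}} = \frac{242722 + 128042}{\left(-297\right) \left(-15 + 88209 + 4752\right)} + 207808 \left(-256481\right) = \frac{370764}{\left(-297\right) 92946} - 53298803648 = \frac{370764}{-27604962} - 53298803648 = 370764 \left(- \frac{1}{27604962}\right) - 53298803648 = - \frac{6866}{511203} - 53298803648 = - \frac{27246508321275410}{511203}$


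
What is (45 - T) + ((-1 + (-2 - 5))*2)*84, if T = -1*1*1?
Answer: -1298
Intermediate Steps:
T = -1 (T = -1*1 = -1)
(45 - T) + ((-1 + (-2 - 5))*2)*84 = (45 - 1*(-1)) + ((-1 + (-2 - 5))*2)*84 = (45 + 1) + ((-1 - 7)*2)*84 = 46 - 8*2*84 = 46 - 16*84 = 46 - 1344 = -1298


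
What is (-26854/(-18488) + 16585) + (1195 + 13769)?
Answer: 291652383/9244 ≈ 31550.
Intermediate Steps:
(-26854/(-18488) + 16585) + (1195 + 13769) = (-26854*(-1/18488) + 16585) + 14964 = (13427/9244 + 16585) + 14964 = 153325167/9244 + 14964 = 291652383/9244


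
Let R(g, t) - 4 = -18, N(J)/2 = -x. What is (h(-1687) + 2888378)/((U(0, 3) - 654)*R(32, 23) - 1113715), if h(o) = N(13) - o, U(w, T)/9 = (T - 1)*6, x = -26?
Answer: -2890117/1106071 ≈ -2.6130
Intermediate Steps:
N(J) = 52 (N(J) = 2*(-1*(-26)) = 2*26 = 52)
R(g, t) = -14 (R(g, t) = 4 - 18 = -14)
U(w, T) = -54 + 54*T (U(w, T) = 9*((T - 1)*6) = 9*((-1 + T)*6) = 9*(-6 + 6*T) = -54 + 54*T)
h(o) = 52 - o
(h(-1687) + 2888378)/((U(0, 3) - 654)*R(32, 23) - 1113715) = ((52 - 1*(-1687)) + 2888378)/(((-54 + 54*3) - 654)*(-14) - 1113715) = ((52 + 1687) + 2888378)/(((-54 + 162) - 654)*(-14) - 1113715) = (1739 + 2888378)/((108 - 654)*(-14) - 1113715) = 2890117/(-546*(-14) - 1113715) = 2890117/(7644 - 1113715) = 2890117/(-1106071) = 2890117*(-1/1106071) = -2890117/1106071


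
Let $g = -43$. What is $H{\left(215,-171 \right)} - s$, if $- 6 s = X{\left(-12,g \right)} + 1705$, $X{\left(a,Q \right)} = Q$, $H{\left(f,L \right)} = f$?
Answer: $492$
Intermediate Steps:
$s = -277$ ($s = - \frac{-43 + 1705}{6} = \left(- \frac{1}{6}\right) 1662 = -277$)
$H{\left(215,-171 \right)} - s = 215 - -277 = 215 + 277 = 492$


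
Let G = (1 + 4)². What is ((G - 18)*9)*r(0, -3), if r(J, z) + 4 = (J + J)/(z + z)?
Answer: -252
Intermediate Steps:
r(J, z) = -4 + J/z (r(J, z) = -4 + (J + J)/(z + z) = -4 + (2*J)/((2*z)) = -4 + (2*J)*(1/(2*z)) = -4 + J/z)
G = 25 (G = 5² = 25)
((G - 18)*9)*r(0, -3) = ((25 - 18)*9)*(-4 + 0/(-3)) = (7*9)*(-4 + 0*(-⅓)) = 63*(-4 + 0) = 63*(-4) = -252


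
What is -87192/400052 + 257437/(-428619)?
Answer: -35090083643/42867472047 ≈ -0.81857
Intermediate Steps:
-87192/400052 + 257437/(-428619) = -87192*1/400052 + 257437*(-1/428619) = -21798/100013 - 257437/428619 = -35090083643/42867472047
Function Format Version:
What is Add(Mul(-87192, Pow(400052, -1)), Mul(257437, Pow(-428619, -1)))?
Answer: Rational(-35090083643, 42867472047) ≈ -0.81857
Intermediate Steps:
Add(Mul(-87192, Pow(400052, -1)), Mul(257437, Pow(-428619, -1))) = Add(Mul(-87192, Rational(1, 400052)), Mul(257437, Rational(-1, 428619))) = Add(Rational(-21798, 100013), Rational(-257437, 428619)) = Rational(-35090083643, 42867472047)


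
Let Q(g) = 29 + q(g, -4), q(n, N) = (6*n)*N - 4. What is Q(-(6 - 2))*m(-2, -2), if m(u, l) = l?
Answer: -242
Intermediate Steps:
q(n, N) = -4 + 6*N*n (q(n, N) = 6*N*n - 4 = -4 + 6*N*n)
Q(g) = 25 - 24*g (Q(g) = 29 + (-4 + 6*(-4)*g) = 29 + (-4 - 24*g) = 25 - 24*g)
Q(-(6 - 2))*m(-2, -2) = (25 - (-24)*(6 - 2))*(-2) = (25 - (-24)*4)*(-2) = (25 - 24*(-4))*(-2) = (25 + 96)*(-2) = 121*(-2) = -242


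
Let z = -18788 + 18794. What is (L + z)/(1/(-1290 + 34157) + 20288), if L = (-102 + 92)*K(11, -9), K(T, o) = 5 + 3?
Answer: -2432158/666805697 ≈ -0.0036475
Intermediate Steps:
K(T, o) = 8
z = 6
L = -80 (L = (-102 + 92)*8 = -10*8 = -80)
(L + z)/(1/(-1290 + 34157) + 20288) = (-80 + 6)/(1/(-1290 + 34157) + 20288) = -74/(1/32867 + 20288) = -74/666805697/32867 = -74*32867/666805697 = -2432158/666805697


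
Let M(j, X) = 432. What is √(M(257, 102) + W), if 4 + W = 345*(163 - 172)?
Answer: I*√2677 ≈ 51.74*I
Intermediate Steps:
W = -3109 (W = -4 + 345*(163 - 172) = -4 + 345*(-9) = -4 - 3105 = -3109)
√(M(257, 102) + W) = √(432 - 3109) = √(-2677) = I*√2677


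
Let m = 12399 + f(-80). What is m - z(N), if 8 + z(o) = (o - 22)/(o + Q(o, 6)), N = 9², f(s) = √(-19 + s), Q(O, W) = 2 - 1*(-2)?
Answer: 1054536/85 + 3*I*√11 ≈ 12406.0 + 9.9499*I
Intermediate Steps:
Q(O, W) = 4 (Q(O, W) = 2 + 2 = 4)
N = 81
z(o) = -8 + (-22 + o)/(4 + o) (z(o) = -8 + (o - 22)/(o + 4) = -8 + (-22 + o)/(4 + o))
m = 12399 + 3*I*√11 (m = 12399 + √(-19 - 80) = 12399 + √(-99) = 12399 + 3*I*√11 ≈ 12399.0 + 9.9499*I)
m - z(N) = (12399 + 3*I*√11) - (-54 - 7*81)/(4 + 81) = (12399 + 3*I*√11) - (-54 - 567)/85 = (12399 + 3*I*√11) - (-621)/85 = (12399 + 3*I*√11) - 1*(-621/85) = (12399 + 3*I*√11) + 621/85 = 1054536/85 + 3*I*√11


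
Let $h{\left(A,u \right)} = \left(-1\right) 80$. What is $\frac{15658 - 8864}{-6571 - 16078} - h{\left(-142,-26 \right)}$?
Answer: $\frac{1805126}{22649} \approx 79.7$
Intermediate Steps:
$h{\left(A,u \right)} = -80$
$\frac{15658 - 8864}{-6571 - 16078} - h{\left(-142,-26 \right)} = \frac{15658 - 8864}{-6571 - 16078} - -80 = \frac{6794}{-22649} + 80 = 6794 \left(- \frac{1}{22649}\right) + 80 = - \frac{6794}{22649} + 80 = \frac{1805126}{22649}$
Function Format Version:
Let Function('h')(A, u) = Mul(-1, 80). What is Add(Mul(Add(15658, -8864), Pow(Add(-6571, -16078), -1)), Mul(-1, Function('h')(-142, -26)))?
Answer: Rational(1805126, 22649) ≈ 79.700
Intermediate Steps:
Function('h')(A, u) = -80
Add(Mul(Add(15658, -8864), Pow(Add(-6571, -16078), -1)), Mul(-1, Function('h')(-142, -26))) = Add(Mul(Add(15658, -8864), Pow(Add(-6571, -16078), -1)), Mul(-1, -80)) = Add(Mul(6794, Pow(-22649, -1)), 80) = Add(Mul(6794, Rational(-1, 22649)), 80) = Add(Rational(-6794, 22649), 80) = Rational(1805126, 22649)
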